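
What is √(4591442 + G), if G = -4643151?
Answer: I*√51709 ≈ 227.4*I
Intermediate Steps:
√(4591442 + G) = √(4591442 - 4643151) = √(-51709) = I*√51709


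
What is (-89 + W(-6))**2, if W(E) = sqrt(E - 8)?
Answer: (89 - I*sqrt(14))**2 ≈ 7907.0 - 666.01*I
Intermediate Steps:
W(E) = sqrt(-8 + E)
(-89 + W(-6))**2 = (-89 + sqrt(-8 - 6))**2 = (-89 + sqrt(-14))**2 = (-89 + I*sqrt(14))**2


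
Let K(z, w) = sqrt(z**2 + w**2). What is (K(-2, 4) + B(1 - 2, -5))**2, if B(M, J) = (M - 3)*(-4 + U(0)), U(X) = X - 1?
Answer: 420 + 80*sqrt(5) ≈ 598.89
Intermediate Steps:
U(X) = -1 + X
B(M, J) = 15 - 5*M (B(M, J) = (M - 3)*(-4 + (-1 + 0)) = (-3 + M)*(-4 - 1) = (-3 + M)*(-5) = 15 - 5*M)
K(z, w) = sqrt(w**2 + z**2)
(K(-2, 4) + B(1 - 2, -5))**2 = (sqrt(4**2 + (-2)**2) + (15 - 5*(1 - 2)))**2 = (sqrt(16 + 4) + (15 - 5*(-1)))**2 = (sqrt(20) + (15 + 5))**2 = (2*sqrt(5) + 20)**2 = (20 + 2*sqrt(5))**2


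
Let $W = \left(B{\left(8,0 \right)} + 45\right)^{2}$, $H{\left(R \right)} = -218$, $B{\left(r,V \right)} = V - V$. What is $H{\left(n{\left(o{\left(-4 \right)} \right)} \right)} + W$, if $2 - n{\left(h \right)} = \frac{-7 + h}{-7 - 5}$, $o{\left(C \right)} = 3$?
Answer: $1807$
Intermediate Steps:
$B{\left(r,V \right)} = 0$
$n{\left(h \right)} = \frac{17}{12} + \frac{h}{12}$ ($n{\left(h \right)} = 2 - \frac{-7 + h}{-7 - 5} = 2 - \frac{-7 + h}{-12} = 2 - \left(-7 + h\right) \left(- \frac{1}{12}\right) = 2 - \left(\frac{7}{12} - \frac{h}{12}\right) = 2 + \left(- \frac{7}{12} + \frac{h}{12}\right) = \frac{17}{12} + \frac{h}{12}$)
$W = 2025$ ($W = \left(0 + 45\right)^{2} = 45^{2} = 2025$)
$H{\left(n{\left(o{\left(-4 \right)} \right)} \right)} + W = -218 + 2025 = 1807$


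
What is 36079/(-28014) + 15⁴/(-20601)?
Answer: -11436361/3053526 ≈ -3.7453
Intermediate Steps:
36079/(-28014) + 15⁴/(-20601) = 36079*(-1/28014) + 50625*(-1/20601) = -36079/28014 - 1875/763 = -11436361/3053526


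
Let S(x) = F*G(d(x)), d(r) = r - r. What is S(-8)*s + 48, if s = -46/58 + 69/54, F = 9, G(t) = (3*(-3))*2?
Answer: -885/29 ≈ -30.517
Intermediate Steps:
d(r) = 0
G(t) = -18 (G(t) = -9*2 = -18)
s = 253/522 (s = -46*1/58 + 69*(1/54) = -23/29 + 23/18 = 253/522 ≈ 0.48467)
S(x) = -162 (S(x) = 9*(-18) = -162)
S(-8)*s + 48 = -162*253/522 + 48 = -2277/29 + 48 = -885/29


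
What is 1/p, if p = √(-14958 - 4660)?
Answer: -I*√19618/19618 ≈ -0.0071396*I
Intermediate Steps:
p = I*√19618 (p = √(-19618) = I*√19618 ≈ 140.06*I)
1/p = 1/(I*√19618) = -I*√19618/19618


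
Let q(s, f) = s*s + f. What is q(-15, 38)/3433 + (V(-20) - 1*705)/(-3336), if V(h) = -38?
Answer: 3428087/11452488 ≈ 0.29933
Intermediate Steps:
q(s, f) = f + s**2 (q(s, f) = s**2 + f = f + s**2)
q(-15, 38)/3433 + (V(-20) - 1*705)/(-3336) = (38 + (-15)**2)/3433 + (-38 - 1*705)/(-3336) = (38 + 225)*(1/3433) + (-38 - 705)*(-1/3336) = 263*(1/3433) - 743*(-1/3336) = 263/3433 + 743/3336 = 3428087/11452488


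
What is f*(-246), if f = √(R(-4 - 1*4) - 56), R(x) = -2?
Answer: -246*I*√58 ≈ -1873.5*I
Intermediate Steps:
f = I*√58 (f = √(-2 - 56) = √(-58) = I*√58 ≈ 7.6158*I)
f*(-246) = (I*√58)*(-246) = -246*I*√58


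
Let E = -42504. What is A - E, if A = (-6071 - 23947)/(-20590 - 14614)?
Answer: 748170417/17602 ≈ 42505.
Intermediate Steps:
A = 15009/17602 (A = -30018/(-35204) = -30018*(-1/35204) = 15009/17602 ≈ 0.85269)
A - E = 15009/17602 - 1*(-42504) = 15009/17602 + 42504 = 748170417/17602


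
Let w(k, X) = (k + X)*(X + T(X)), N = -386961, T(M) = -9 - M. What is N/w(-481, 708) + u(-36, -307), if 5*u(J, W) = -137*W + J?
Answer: 29262598/3405 ≈ 8594.0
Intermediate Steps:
w(k, X) = -9*X - 9*k (w(k, X) = (k + X)*(X + (-9 - X)) = (X + k)*(-9) = -9*X - 9*k)
u(J, W) = -137*W/5 + J/5 (u(J, W) = (-137*W + J)/5 = (J - 137*W)/5 = -137*W/5 + J/5)
N/w(-481, 708) + u(-36, -307) = -386961/(-9*708 - 9*(-481)) + (-137/5*(-307) + (⅕)*(-36)) = -386961/(-6372 + 4329) + (42059/5 - 36/5) = -386961/(-2043) + 42023/5 = -386961*(-1/2043) + 42023/5 = 128987/681 + 42023/5 = 29262598/3405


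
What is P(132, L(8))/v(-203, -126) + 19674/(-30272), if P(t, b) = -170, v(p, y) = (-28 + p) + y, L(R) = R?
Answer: -55217/317856 ≈ -0.17372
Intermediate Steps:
v(p, y) = -28 + p + y
P(132, L(8))/v(-203, -126) + 19674/(-30272) = -170/(-28 - 203 - 126) + 19674/(-30272) = -170/(-357) + 19674*(-1/30272) = -170*(-1/357) - 9837/15136 = 10/21 - 9837/15136 = -55217/317856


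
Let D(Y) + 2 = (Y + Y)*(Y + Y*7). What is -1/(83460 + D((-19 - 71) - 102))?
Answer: -1/673282 ≈ -1.4853e-6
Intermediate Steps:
D(Y) = -2 + 16*Y**2 (D(Y) = -2 + (Y + Y)*(Y + Y*7) = -2 + (2*Y)*(Y + 7*Y) = -2 + (2*Y)*(8*Y) = -2 + 16*Y**2)
-1/(83460 + D((-19 - 71) - 102)) = -1/(83460 + (-2 + 16*((-19 - 71) - 102)**2)) = -1/(83460 + (-2 + 16*(-90 - 102)**2)) = -1/(83460 + (-2 + 16*(-192)**2)) = -1/(83460 + (-2 + 16*36864)) = -1/(83460 + (-2 + 589824)) = -1/(83460 + 589822) = -1/673282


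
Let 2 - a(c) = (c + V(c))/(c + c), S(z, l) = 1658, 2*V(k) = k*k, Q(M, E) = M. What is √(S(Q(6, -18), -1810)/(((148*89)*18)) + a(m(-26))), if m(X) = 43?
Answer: I*√902067955/9879 ≈ 3.0402*I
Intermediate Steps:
V(k) = k²/2 (V(k) = (k*k)/2 = k²/2)
a(c) = 2 - (c + c²/2)/(2*c) (a(c) = 2 - (c + c²/2)/(c + c) = 2 - (c + c²/2)/(2*c))
√(S(Q(6, -18), -1810)/(((148*89)*18)) + a(m(-26))) = √(1658/(((148*89)*18)) + (3/2 - ¼*43)) = √(1658/((13172*18)) + (3/2 - 43/4)) = √(1658/237096 - 37/4) = √(1658*(1/237096) - 37/4) = √(829/118548 - 37/4) = √(-273935/29637) = I*√902067955/9879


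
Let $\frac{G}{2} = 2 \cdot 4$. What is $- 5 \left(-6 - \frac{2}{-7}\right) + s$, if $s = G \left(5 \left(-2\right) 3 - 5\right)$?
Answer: $- \frac{3720}{7} \approx -531.43$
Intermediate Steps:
$G = 16$ ($G = 2 \cdot 2 \cdot 4 = 2 \cdot 8 = 16$)
$s = -560$ ($s = 16 \left(5 \left(-2\right) 3 - 5\right) = 16 \left(\left(-10\right) 3 - 5\right) = 16 \left(-30 - 5\right) = 16 \left(-35\right) = -560$)
$- 5 \left(-6 - \frac{2}{-7}\right) + s = - 5 \left(-6 - \frac{2}{-7}\right) - 560 = - 5 \left(-6 - 2 \left(- \frac{1}{7}\right)\right) - 560 = - 5 \left(-6 - - \frac{2}{7}\right) - 560 = - 5 \left(-6 + \frac{2}{7}\right) - 560 = \left(-5\right) \left(- \frac{40}{7}\right) - 560 = \frac{200}{7} - 560 = - \frac{3720}{7}$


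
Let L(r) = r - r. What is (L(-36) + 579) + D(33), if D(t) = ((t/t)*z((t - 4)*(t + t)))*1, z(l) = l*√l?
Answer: 579 + 1914*√1914 ≈ 84315.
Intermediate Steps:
L(r) = 0
z(l) = l^(3/2)
D(t) = 2*√2*(t*(-4 + t))^(3/2) (D(t) = ((t/t)*((t - 4)*(t + t))^(3/2))*1 = (1*((-4 + t)*(2*t))^(3/2))*1 = (1*(2*t*(-4 + t))^(3/2))*1 = (1*(2*√2*(t*(-4 + t))^(3/2)))*1 = (2*√2*(t*(-4 + t))^(3/2))*1 = 2*√2*(t*(-4 + t))^(3/2))
(L(-36) + 579) + D(33) = (0 + 579) + 2*√2*(33*(-4 + 33))^(3/2) = 579 + 2*√2*(33*29)^(3/2) = 579 + 2*√2*957^(3/2) = 579 + 2*√2*(957*√957) = 579 + 1914*√1914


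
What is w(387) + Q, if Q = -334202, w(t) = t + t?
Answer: -333428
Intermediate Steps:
w(t) = 2*t
w(387) + Q = 2*387 - 334202 = 774 - 334202 = -333428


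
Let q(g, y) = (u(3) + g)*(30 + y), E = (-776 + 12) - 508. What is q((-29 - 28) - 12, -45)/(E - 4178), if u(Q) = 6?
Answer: -189/1090 ≈ -0.17339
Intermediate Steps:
E = -1272 (E = -764 - 508 = -1272)
q(g, y) = (6 + g)*(30 + y)
q((-29 - 28) - 12, -45)/(E - 4178) = (180 + 6*(-45) + 30*((-29 - 28) - 12) + ((-29 - 28) - 12)*(-45))/(-1272 - 4178) = (180 - 270 + 30*(-57 - 12) + (-57 - 12)*(-45))/(-5450) = (180 - 270 + 30*(-69) - 69*(-45))*(-1/5450) = (180 - 270 - 2070 + 3105)*(-1/5450) = 945*(-1/5450) = -189/1090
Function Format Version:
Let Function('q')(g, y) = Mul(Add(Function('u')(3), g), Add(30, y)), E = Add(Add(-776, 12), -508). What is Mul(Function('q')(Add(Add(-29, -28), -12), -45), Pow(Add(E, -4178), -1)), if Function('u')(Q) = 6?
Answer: Rational(-189, 1090) ≈ -0.17339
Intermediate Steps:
E = -1272 (E = Add(-764, -508) = -1272)
Function('q')(g, y) = Mul(Add(6, g), Add(30, y))
Mul(Function('q')(Add(Add(-29, -28), -12), -45), Pow(Add(E, -4178), -1)) = Mul(Add(180, Mul(6, -45), Mul(30, Add(Add(-29, -28), -12)), Mul(Add(Add(-29, -28), -12), -45)), Pow(Add(-1272, -4178), -1)) = Mul(Add(180, -270, Mul(30, Add(-57, -12)), Mul(Add(-57, -12), -45)), Pow(-5450, -1)) = Mul(Add(180, -270, Mul(30, -69), Mul(-69, -45)), Rational(-1, 5450)) = Mul(Add(180, -270, -2070, 3105), Rational(-1, 5450)) = Mul(945, Rational(-1, 5450)) = Rational(-189, 1090)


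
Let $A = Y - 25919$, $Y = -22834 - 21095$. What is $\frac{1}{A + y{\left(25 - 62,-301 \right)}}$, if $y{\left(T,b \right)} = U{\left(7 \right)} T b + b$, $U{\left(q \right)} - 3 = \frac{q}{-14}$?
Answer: $- \frac{2}{84613} \approx -2.3637 \cdot 10^{-5}$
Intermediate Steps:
$Y = -43929$ ($Y = -22834 - 21095 = -43929$)
$U{\left(q \right)} = 3 - \frac{q}{14}$ ($U{\left(q \right)} = 3 + \frac{q}{-14} = 3 + q \left(- \frac{1}{14}\right) = 3 - \frac{q}{14}$)
$A = -69848$ ($A = -43929 - 25919 = -69848$)
$y{\left(T,b \right)} = b + \frac{5 T b}{2}$ ($y{\left(T,b \right)} = \left(3 - \frac{1}{2}\right) T b + b = \frac{5 T}{2} b + b = \frac{5 T b}{2} + b = b + \frac{5 T b}{2}$)
$\frac{1}{A + y{\left(25 - 62,-301 \right)}} = \frac{1}{-69848 + \frac{1}{2} \left(-301\right) \left(2 + 5 \left(25 - 62\right)\right)} = \frac{1}{-69848 + \frac{1}{2} \left(-301\right) \left(2 + 5 \left(-37\right)\right)} = \frac{1}{-69848 + \frac{1}{2} \left(-301\right) \left(2 - 185\right)} = \frac{1}{-69848 + \frac{1}{2} \left(-301\right) \left(-183\right)} = \frac{1}{-69848 + \frac{55083}{2}} = \frac{1}{- \frac{84613}{2}} = - \frac{2}{84613}$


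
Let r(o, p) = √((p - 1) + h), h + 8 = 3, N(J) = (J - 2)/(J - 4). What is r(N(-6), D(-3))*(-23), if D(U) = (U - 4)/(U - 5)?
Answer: -23*I*√82/4 ≈ -52.068*I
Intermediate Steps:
N(J) = (-2 + J)/(-4 + J)
h = -5 (h = -8 + 3 = -5)
D(U) = (-4 + U)/(-5 + U)
r(o, p) = √(-6 + p) (r(o, p) = √((p - 1) - 5) = √((-1 + p) - 5) = √(-6 + p))
r(N(-6), D(-3))*(-23) = √(-6 + (-4 - 3)/(-5 - 3))*(-23) = √(-6 - 7/(-8))*(-23) = √(-6 - ⅛*(-7))*(-23) = √(-6 + 7/8)*(-23) = √(-41/8)*(-23) = (I*√82/4)*(-23) = -23*I*√82/4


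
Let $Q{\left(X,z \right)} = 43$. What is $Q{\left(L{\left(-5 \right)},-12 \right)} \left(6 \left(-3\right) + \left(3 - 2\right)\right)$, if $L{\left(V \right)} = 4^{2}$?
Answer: $-731$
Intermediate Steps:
$L{\left(V \right)} = 16$
$Q{\left(L{\left(-5 \right)},-12 \right)} \left(6 \left(-3\right) + \left(3 - 2\right)\right) = 43 \left(6 \left(-3\right) + \left(3 - 2\right)\right) = 43 \left(-18 + 1\right) = 43 \left(-17\right) = -731$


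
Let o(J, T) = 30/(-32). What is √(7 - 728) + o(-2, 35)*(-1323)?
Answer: 19845/16 + I*√721 ≈ 1240.3 + 26.851*I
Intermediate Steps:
o(J, T) = -15/16 (o(J, T) = 30*(-1/32) = -15/16)
√(7 - 728) + o(-2, 35)*(-1323) = √(7 - 728) - 15/16*(-1323) = √(-721) + 19845/16 = I*√721 + 19845/16 = 19845/16 + I*√721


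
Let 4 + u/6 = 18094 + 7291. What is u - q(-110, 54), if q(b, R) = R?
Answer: 152232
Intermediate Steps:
u = 152286 (u = -24 + 6*(18094 + 7291) = -24 + 6*25385 = -24 + 152310 = 152286)
u - q(-110, 54) = 152286 - 1*54 = 152286 - 54 = 152232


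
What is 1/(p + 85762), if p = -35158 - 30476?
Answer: 1/20128 ≈ 4.9682e-5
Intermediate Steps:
p = -65634
1/(p + 85762) = 1/(-65634 + 85762) = 1/20128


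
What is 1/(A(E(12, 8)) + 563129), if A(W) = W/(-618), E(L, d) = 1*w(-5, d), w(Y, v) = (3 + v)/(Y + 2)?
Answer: 1854/1044041177 ≈ 1.7758e-6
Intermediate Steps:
w(Y, v) = (3 + v)/(2 + Y)
E(L, d) = -1 - d/3 (E(L, d) = 1*((3 + d)/(2 - 5)) = 1*((3 + d)/(-3)) = 1*(-(3 + d)/3) = 1*(-1 - d/3) = -1 - d/3)
A(W) = -W/618 (A(W) = W*(-1/618) = -W/618)
1/(A(E(12, 8)) + 563129) = 1/(-(-1 - 1/3*8)/618 + 563129) = 1/(-(-1 - 8/3)/618 + 563129) = 1/(-1/618*(-11/3) + 563129) = 1/(11/1854 + 563129) = 1/(1044041177/1854) = 1854/1044041177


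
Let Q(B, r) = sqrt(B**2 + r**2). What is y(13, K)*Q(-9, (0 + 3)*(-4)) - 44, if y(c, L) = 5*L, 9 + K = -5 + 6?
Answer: -644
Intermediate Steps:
K = -8 (K = -9 + (-5 + 6) = -9 + 1 = -8)
y(13, K)*Q(-9, (0 + 3)*(-4)) - 44 = (5*(-8))*sqrt((-9)**2 + ((0 + 3)*(-4))**2) - 44 = -40*sqrt(81 + (3*(-4))**2) - 44 = -40*sqrt(81 + (-12)**2) - 44 = -40*sqrt(81 + 144) - 44 = -40*sqrt(225) - 44 = -40*15 - 44 = -600 - 44 = -644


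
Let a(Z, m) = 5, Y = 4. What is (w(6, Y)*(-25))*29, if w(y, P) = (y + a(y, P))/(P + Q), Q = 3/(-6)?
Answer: -15950/7 ≈ -2278.6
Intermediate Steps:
Q = -½ (Q = 3*(-⅙) = -½ ≈ -0.50000)
w(y, P) = (5 + y)/(-½ + P) (w(y, P) = (y + 5)/(P - ½) = (5 + y)/(-½ + P))
(w(6, Y)*(-25))*29 = ((2*(5 + 6)/(-1 + 2*4))*(-25))*29 = ((2*11/(-1 + 8))*(-25))*29 = ((2*11/7)*(-25))*29 = ((2*(⅐)*11)*(-25))*29 = ((22/7)*(-25))*29 = -550/7*29 = -15950/7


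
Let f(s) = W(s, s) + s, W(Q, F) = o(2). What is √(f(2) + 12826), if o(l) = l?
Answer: √12830 ≈ 113.27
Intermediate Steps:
W(Q, F) = 2
f(s) = 2 + s
√(f(2) + 12826) = √((2 + 2) + 12826) = √(4 + 12826) = √12830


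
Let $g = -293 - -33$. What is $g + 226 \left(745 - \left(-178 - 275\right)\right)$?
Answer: $270488$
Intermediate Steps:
$g = -260$ ($g = -293 + 33 = -260$)
$g + 226 \left(745 - \left(-178 - 275\right)\right) = -260 + 226 \left(745 - \left(-178 - 275\right)\right) = -260 + 226 \left(745 - -453\right) = -260 + 226 \left(745 + 453\right) = -260 + 226 \cdot 1198 = -260 + 270748 = 270488$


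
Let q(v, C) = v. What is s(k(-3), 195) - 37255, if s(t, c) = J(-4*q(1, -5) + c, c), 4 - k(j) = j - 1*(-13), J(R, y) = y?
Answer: -37060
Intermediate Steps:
k(j) = -9 - j (k(j) = 4 - (j - 1*(-13)) = 4 - (j + 13) = 4 - (13 + j) = 4 + (-13 - j) = -9 - j)
s(t, c) = c
s(k(-3), 195) - 37255 = 195 - 37255 = -37060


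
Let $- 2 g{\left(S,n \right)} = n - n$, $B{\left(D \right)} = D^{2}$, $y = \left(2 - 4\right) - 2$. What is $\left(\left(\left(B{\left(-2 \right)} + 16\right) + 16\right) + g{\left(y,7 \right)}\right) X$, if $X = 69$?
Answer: $2484$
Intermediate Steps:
$y = -4$ ($y = -2 - 2 = -4$)
$g{\left(S,n \right)} = 0$ ($g{\left(S,n \right)} = - \frac{n - n}{2} = \left(- \frac{1}{2}\right) 0 = 0$)
$\left(\left(\left(B{\left(-2 \right)} + 16\right) + 16\right) + g{\left(y,7 \right)}\right) X = \left(\left(\left(\left(-2\right)^{2} + 16\right) + 16\right) + 0\right) 69 = \left(\left(\left(4 + 16\right) + 16\right) + 0\right) 69 = \left(\left(20 + 16\right) + 0\right) 69 = \left(36 + 0\right) 69 = 36 \cdot 69 = 2484$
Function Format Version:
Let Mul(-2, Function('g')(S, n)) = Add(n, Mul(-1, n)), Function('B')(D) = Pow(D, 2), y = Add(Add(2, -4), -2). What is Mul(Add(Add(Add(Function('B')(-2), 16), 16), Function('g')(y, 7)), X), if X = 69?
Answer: 2484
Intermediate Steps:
y = -4 (y = Add(-2, -2) = -4)
Function('g')(S, n) = 0 (Function('g')(S, n) = Mul(Rational(-1, 2), Add(n, Mul(-1, n))) = Mul(Rational(-1, 2), 0) = 0)
Mul(Add(Add(Add(Function('B')(-2), 16), 16), Function('g')(y, 7)), X) = Mul(Add(Add(Add(Pow(-2, 2), 16), 16), 0), 69) = Mul(Add(Add(Add(4, 16), 16), 0), 69) = Mul(Add(Add(20, 16), 0), 69) = Mul(Add(36, 0), 69) = Mul(36, 69) = 2484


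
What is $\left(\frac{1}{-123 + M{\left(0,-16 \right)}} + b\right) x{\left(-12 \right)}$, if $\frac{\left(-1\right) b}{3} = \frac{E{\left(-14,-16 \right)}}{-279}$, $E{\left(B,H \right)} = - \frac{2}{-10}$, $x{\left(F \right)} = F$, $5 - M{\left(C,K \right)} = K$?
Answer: $\frac{242}{2635} \approx 0.091841$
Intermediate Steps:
$M{\left(C,K \right)} = 5 - K$
$E{\left(B,H \right)} = \frac{1}{5}$ ($E{\left(B,H \right)} = \left(-2\right) \left(- \frac{1}{10}\right) = \frac{1}{5}$)
$b = \frac{1}{465}$ ($b = - 3 \frac{1}{5 \left(-279\right)} = - 3 \cdot \frac{1}{5} \left(- \frac{1}{279}\right) = \left(-3\right) \left(- \frac{1}{1395}\right) = \frac{1}{465} \approx 0.0021505$)
$\left(\frac{1}{-123 + M{\left(0,-16 \right)}} + b\right) x{\left(-12 \right)} = \left(\frac{1}{-123 + \left(5 - -16\right)} + \frac{1}{465}\right) \left(-12\right) = \left(\frac{1}{-123 + \left(5 + 16\right)} + \frac{1}{465}\right) \left(-12\right) = \left(\frac{1}{-123 + 21} + \frac{1}{465}\right) \left(-12\right) = \left(\frac{1}{-102} + \frac{1}{465}\right) \left(-12\right) = \left(- \frac{1}{102} + \frac{1}{465}\right) \left(-12\right) = \left(- \frac{121}{15810}\right) \left(-12\right) = \frac{242}{2635}$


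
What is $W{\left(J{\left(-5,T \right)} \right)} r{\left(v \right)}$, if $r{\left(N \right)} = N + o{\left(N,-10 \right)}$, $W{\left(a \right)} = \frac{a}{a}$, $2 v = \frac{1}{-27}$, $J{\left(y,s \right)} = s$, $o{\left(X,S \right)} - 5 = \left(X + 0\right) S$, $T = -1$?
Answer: $\frac{31}{6} \approx 5.1667$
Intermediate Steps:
$o{\left(X,S \right)} = 5 + S X$ ($o{\left(X,S \right)} = 5 + \left(X + 0\right) S = 5 + X S = 5 + S X$)
$v = - \frac{1}{54}$ ($v = \frac{1}{2 \left(-27\right)} = \frac{1}{2} \left(- \frac{1}{27}\right) = - \frac{1}{54} \approx -0.018519$)
$W{\left(a \right)} = 1$
$r{\left(N \right)} = 5 - 9 N$ ($r{\left(N \right)} = N - \left(-5 + 10 N\right) = 5 - 9 N$)
$W{\left(J{\left(-5,T \right)} \right)} r{\left(v \right)} = 1 \left(5 - - \frac{1}{6}\right) = 1 \left(5 + \frac{1}{6}\right) = 1 \cdot \frac{31}{6} = \frac{31}{6}$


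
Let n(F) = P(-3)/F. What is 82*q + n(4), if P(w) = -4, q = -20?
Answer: -1641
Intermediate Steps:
n(F) = -4/F
82*q + n(4) = 82*(-20) - 4/4 = -1640 - 4*¼ = -1640 - 1 = -1641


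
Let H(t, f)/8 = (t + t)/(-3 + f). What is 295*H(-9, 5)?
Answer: -21240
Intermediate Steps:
H(t, f) = 16*t/(-3 + f) (H(t, f) = 8*((t + t)/(-3 + f)) = 8*((2*t)/(-3 + f)) = 8*(2*t/(-3 + f)) = 16*t/(-3 + f))
295*H(-9, 5) = 295*(16*(-9)/(-3 + 5)) = 295*(16*(-9)/2) = 295*(16*(-9)*(1/2)) = 295*(-72) = -21240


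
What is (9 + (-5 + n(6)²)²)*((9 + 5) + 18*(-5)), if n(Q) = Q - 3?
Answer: -1900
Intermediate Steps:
n(Q) = -3 + Q
(9 + (-5 + n(6)²)²)*((9 + 5) + 18*(-5)) = (9 + (-5 + (-3 + 6)²)²)*((9 + 5) + 18*(-5)) = (9 + (-5 + 3²)²)*(14 - 90) = (9 + (-5 + 9)²)*(-76) = (9 + 4²)*(-76) = (9 + 16)*(-76) = 25*(-76) = -1900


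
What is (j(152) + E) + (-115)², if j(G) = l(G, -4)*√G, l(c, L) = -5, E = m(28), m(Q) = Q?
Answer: 13253 - 10*√38 ≈ 13191.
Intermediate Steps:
E = 28
j(G) = -5*√G
(j(152) + E) + (-115)² = (-10*√38 + 28) + (-115)² = (-10*√38 + 28) + 13225 = (28 - 10*√38) + 13225 = 13253 - 10*√38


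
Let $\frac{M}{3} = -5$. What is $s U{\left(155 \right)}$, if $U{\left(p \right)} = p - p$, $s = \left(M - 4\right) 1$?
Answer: $0$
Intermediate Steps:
$M = -15$ ($M = 3 \left(-5\right) = -15$)
$s = -19$ ($s = \left(-15 - 4\right) 1 = \left(-19\right) 1 = -19$)
$U{\left(p \right)} = 0$
$s U{\left(155 \right)} = \left(-19\right) 0 = 0$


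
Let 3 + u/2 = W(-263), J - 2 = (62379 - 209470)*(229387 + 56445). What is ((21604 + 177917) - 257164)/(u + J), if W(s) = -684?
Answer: 57643/42043316084 ≈ 1.3710e-6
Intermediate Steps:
J = -42043314710 (J = 2 + (62379 - 209470)*(229387 + 56445) = 2 - 147091*285832 = 2 - 42043314712 = -42043314710)
u = -1374 (u = -6 + 2*(-684) = -6 - 1368 = -1374)
((21604 + 177917) - 257164)/(u + J) = ((21604 + 177917) - 257164)/(-1374 - 42043314710) = (199521 - 257164)/(-42043316084) = -57643*(-1/42043316084) = 57643/42043316084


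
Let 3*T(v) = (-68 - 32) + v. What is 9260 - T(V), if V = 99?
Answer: 27781/3 ≈ 9260.3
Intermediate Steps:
T(v) = -100/3 + v/3 (T(v) = ((-68 - 32) + v)/3 = (-100 + v)/3 = -100/3 + v/3)
9260 - T(V) = 9260 - (-100/3 + (⅓)*99) = 9260 - (-100/3 + 33) = 9260 - 1*(-⅓) = 9260 + ⅓ = 27781/3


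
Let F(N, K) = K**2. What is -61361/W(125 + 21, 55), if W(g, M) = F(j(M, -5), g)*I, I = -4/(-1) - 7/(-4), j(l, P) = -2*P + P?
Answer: -61361/122567 ≈ -0.50063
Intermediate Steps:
j(l, P) = -P
I = 23/4 (I = -4*(-1) - 7*(-1/4) = 4 + 7/4 = 23/4 ≈ 5.7500)
W(g, M) = 23*g**2/4 (W(g, M) = g**2*(23/4) = 23*g**2/4)
-61361/W(125 + 21, 55) = -61361*4/(23*(125 + 21)**2) = -61361/((23/4)*146**2) = -61361/((23/4)*21316) = -61361/122567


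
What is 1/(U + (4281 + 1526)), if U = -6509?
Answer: -1/702 ≈ -0.0014245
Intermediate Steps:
1/(U + (4281 + 1526)) = 1/(-6509 + (4281 + 1526)) = 1/(-6509 + 5807) = 1/(-702) = -1/702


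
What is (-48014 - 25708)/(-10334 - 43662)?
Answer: 36861/26998 ≈ 1.3653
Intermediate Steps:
(-48014 - 25708)/(-10334 - 43662) = -73722/(-53996) = -73722*(-1/53996) = 36861/26998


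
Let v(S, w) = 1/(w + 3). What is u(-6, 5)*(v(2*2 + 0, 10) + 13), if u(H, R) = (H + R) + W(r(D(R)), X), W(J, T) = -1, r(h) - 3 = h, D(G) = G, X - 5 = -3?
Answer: -340/13 ≈ -26.154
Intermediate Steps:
X = 2 (X = 5 - 3 = 2)
r(h) = 3 + h
v(S, w) = 1/(3 + w)
u(H, R) = -1 + H + R (u(H, R) = (H + R) - 1 = -1 + H + R)
u(-6, 5)*(v(2*2 + 0, 10) + 13) = (-1 - 6 + 5)*(1/(3 + 10) + 13) = -2*(1/13 + 13) = -2*170/13 = -340/13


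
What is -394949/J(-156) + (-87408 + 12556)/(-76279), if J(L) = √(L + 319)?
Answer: 74852/76279 - 2423*√163 ≈ -30934.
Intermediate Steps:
J(L) = √(319 + L)
-394949/J(-156) + (-87408 + 12556)/(-76279) = -394949/√(319 - 156) + (-87408 + 12556)/(-76279) = -394949*√163/163 - 74852*(-1/76279) = -2423*√163 + 74852/76279 = 74852/76279 - 2423*√163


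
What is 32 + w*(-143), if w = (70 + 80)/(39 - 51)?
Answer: 3639/2 ≈ 1819.5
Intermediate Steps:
w = -25/2 (w = 150/(-12) = 150*(-1/12) = -25/2 ≈ -12.500)
32 + w*(-143) = 32 - 25/2*(-143) = 32 + 3575/2 = 3639/2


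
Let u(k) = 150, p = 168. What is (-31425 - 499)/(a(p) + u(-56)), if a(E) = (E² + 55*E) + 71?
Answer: -31924/37685 ≈ -0.84713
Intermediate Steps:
a(E) = 71 + E² + 55*E
(-31425 - 499)/(a(p) + u(-56)) = (-31425 - 499)/((71 + 168² + 55*168) + 150) = -31924/((71 + 28224 + 9240) + 150) = -31924/(37535 + 150) = -31924/37685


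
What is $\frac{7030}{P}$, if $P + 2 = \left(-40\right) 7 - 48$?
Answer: $- \frac{703}{33} \approx -21.303$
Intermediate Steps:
$P = -330$ ($P = -2 - 328 = -330$)
$\frac{7030}{P} = \frac{7030}{-330} = 7030 \left(- \frac{1}{330}\right) = - \frac{703}{33}$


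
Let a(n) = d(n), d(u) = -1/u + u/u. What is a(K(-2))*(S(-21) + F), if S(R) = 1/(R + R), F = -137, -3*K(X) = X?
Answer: 5755/84 ≈ 68.512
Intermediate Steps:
K(X) = -X/3
d(u) = 1 - 1/u (d(u) = -1/u + 1 = 1 - 1/u)
a(n) = (-1 + n)/n
S(R) = 1/(2*R)
a(K(-2))*(S(-21) + F) = ((-1 - ⅓*(-2))/((-⅓*(-2))))*((½)/(-21) - 137) = ((-1 + ⅔)/(⅔))*((½)*(-1/21) - 137) = ((3/2)*(-⅓))*(-1/42 - 137) = -½*(-5755/42) = 5755/84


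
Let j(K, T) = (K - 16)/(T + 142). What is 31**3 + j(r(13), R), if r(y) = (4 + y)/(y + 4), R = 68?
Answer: 417073/14 ≈ 29791.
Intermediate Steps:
r(y) = 1 (r(y) = (4 + y)/(4 + y) = 1)
j(K, T) = (-16 + K)/(142 + T)
31**3 + j(r(13), R) = 31**3 + (-16 + 1)/(142 + 68) = 29791 - 15/210 = 29791 + (1/210)*(-15) = 29791 - 1/14 = 417073/14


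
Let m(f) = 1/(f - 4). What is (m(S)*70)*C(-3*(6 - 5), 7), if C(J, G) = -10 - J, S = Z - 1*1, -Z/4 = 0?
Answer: 98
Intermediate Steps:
Z = 0 (Z = -4*0 = 0)
S = -1 (S = 0 - 1*1 = 0 - 1 = -1)
m(f) = 1/(-4 + f)
(m(S)*70)*C(-3*(6 - 5), 7) = (70/(-4 - 1))*(-10 - (-3)*(6 - 5)) = (70/(-5))*(-10 - (-3)) = (-⅕*70)*(-10 - 1*(-3)) = -14*(-10 + 3) = -14*(-7) = 98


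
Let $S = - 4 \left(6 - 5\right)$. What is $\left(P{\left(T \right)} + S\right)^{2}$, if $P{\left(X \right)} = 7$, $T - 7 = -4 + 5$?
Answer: $9$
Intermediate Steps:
$T = 8$ ($T = 7 + \left(-4 + 5\right) = 7 + 1 = 8$)
$S = -4$ ($S = - 4 \left(6 - 5\right) = \left(-4\right) 1 = -4$)
$\left(P{\left(T \right)} + S\right)^{2} = \left(7 - 4\right)^{2} = 3^{2} = 9$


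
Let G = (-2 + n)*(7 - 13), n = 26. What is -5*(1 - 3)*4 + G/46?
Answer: 848/23 ≈ 36.870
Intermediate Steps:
G = -144 (G = (-2 + 26)*(7 - 13) = 24*(-6) = -144)
-5*(1 - 3)*4 + G/46 = -5*(1 - 3)*4 - 144/46 = -(-10)*4 - 144*1/46 = -5*(-8) - 72/23 = 40 - 72/23 = 848/23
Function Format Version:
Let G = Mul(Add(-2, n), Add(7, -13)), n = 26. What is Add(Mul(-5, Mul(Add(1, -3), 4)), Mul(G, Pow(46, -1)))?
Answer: Rational(848, 23) ≈ 36.870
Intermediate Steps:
G = -144 (G = Mul(Add(-2, 26), Add(7, -13)) = Mul(24, -6) = -144)
Add(Mul(-5, Mul(Add(1, -3), 4)), Mul(G, Pow(46, -1))) = Add(Mul(-5, Mul(Add(1, -3), 4)), Mul(-144, Pow(46, -1))) = Add(Mul(-5, Mul(-2, 4)), Mul(-144, Rational(1, 46))) = Add(Mul(-5, -8), Rational(-72, 23)) = Add(40, Rational(-72, 23)) = Rational(848, 23)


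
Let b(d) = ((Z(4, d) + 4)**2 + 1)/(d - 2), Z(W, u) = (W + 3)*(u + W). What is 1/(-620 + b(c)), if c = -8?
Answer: -10/6777 ≈ -0.0014756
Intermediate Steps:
Z(W, u) = (3 + W)*(W + u)
b(d) = (1 + (32 + 7*d)**2)/(-2 + d) (b(d) = (((4**2 + 3*4 + 3*d + 4*d) + 4)**2 + 1)/(d - 2) = (((16 + 12 + 3*d + 4*d) + 4)**2 + 1)/(-2 + d) = (((28 + 7*d) + 4)**2 + 1)/(-2 + d) = ((32 + 7*d)**2 + 1)/(-2 + d) = (1 + (32 + 7*d)**2)/(-2 + d))
1/(-620 + b(c)) = 1/(-620 + (1 + (32 + 7*(-8))**2)/(-2 - 8)) = 1/(-620 + (1 + (32 - 56)**2)/(-10)) = 1/(-620 - (1 + (-24)**2)/10) = 1/(-620 - (1 + 576)/10) = 1/(-620 - 1/10*577) = 1/(-620 - 577/10) = 1/(-6777/10) = -10/6777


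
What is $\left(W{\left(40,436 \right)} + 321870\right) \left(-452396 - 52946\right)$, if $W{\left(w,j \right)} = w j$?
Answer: $-171467594020$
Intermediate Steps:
$W{\left(w,j \right)} = j w$
$\left(W{\left(40,436 \right)} + 321870\right) \left(-452396 - 52946\right) = \left(436 \cdot 40 + 321870\right) \left(-452396 - 52946\right) = \left(17440 + 321870\right) \left(-505342\right) = 339310 \left(-505342\right) = -171467594020$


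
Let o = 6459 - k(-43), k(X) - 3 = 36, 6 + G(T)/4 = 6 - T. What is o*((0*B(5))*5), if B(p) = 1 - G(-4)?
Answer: 0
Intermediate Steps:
G(T) = -4*T (G(T) = -24 + 4*(6 - T) = -24 + (24 - 4*T) = -4*T)
k(X) = 39 (k(X) = 3 + 36 = 39)
B(p) = -15 (B(p) = 1 - (-4)*(-4) = 1 - 1*16 = 1 - 16 = -15)
o = 6420 (o = 6459 - 1*39 = 6459 - 39 = 6420)
o*((0*B(5))*5) = 6420*((0*(-15))*5) = 6420*(0*5) = 6420*0 = 0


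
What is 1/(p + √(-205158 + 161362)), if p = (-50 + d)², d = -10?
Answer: 900/3250949 - I*√10949/6501898 ≈ 0.00027684 - 1.6093e-5*I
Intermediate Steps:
p = 3600 (p = (-50 - 10)² = (-60)² = 3600)
1/(p + √(-205158 + 161362)) = 1/(3600 + √(-205158 + 161362)) = 1/(3600 + √(-43796)) = 1/(3600 + 2*I*√10949)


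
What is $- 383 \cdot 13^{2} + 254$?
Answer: $-64473$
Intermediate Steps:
$- 383 \cdot 13^{2} + 254 = \left(-383\right) 169 + 254 = -64727 + 254 = -64473$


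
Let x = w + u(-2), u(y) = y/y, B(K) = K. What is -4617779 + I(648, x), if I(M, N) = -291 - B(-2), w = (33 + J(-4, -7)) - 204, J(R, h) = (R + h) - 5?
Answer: -4618068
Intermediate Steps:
u(y) = 1
J(R, h) = -5 + R + h
w = -187 (w = (33 + (-5 - 4 - 7)) - 204 = (33 - 16) - 204 = 17 - 204 = -187)
x = -186 (x = -187 + 1 = -186)
I(M, N) = -289 (I(M, N) = -291 - 1*(-2) = -291 + 2 = -289)
-4617779 + I(648, x) = -4617779 - 289 = -4618068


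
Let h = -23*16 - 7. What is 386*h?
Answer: -144750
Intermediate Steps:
h = -375 (h = -368 - 7 = -375)
386*h = 386*(-375) = -144750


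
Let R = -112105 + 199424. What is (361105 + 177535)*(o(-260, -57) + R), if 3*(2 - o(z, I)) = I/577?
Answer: 27138964879040/577 ≈ 4.7035e+10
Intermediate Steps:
o(z, I) = 2 - I/1731 (o(z, I) = 2 - I/(3*577) = 2 - I/1731)
R = 87319
(361105 + 177535)*(o(-260, -57) + R) = (361105 + 177535)*((2 - 1/1731*(-57)) + 87319) = 538640*((2 + 19/577) + 87319) = 538640*(1173/577 + 87319) = 538640*(50384236/577) = 27138964879040/577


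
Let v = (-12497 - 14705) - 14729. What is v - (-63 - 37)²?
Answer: -51931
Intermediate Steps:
v = -41931 (v = -27202 - 14729 = -41931)
v - (-63 - 37)² = -41931 - (-63 - 37)² = -41931 - 1*(-100)² = -41931 - 1*10000 = -41931 - 10000 = -51931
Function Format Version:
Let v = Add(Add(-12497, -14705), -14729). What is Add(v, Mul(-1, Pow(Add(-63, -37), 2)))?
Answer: -51931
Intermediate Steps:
v = -41931 (v = Add(-27202, -14729) = -41931)
Add(v, Mul(-1, Pow(Add(-63, -37), 2))) = Add(-41931, Mul(-1, Pow(Add(-63, -37), 2))) = Add(-41931, Mul(-1, Pow(-100, 2))) = Add(-41931, Mul(-1, 10000)) = Add(-41931, -10000) = -51931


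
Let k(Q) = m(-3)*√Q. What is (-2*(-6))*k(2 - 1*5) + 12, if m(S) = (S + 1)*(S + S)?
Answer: 12 + 144*I*√3 ≈ 12.0 + 249.42*I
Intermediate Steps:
m(S) = 2*S*(1 + S) (m(S) = (1 + S)*(2*S) = 2*S*(1 + S))
k(Q) = 12*√Q (k(Q) = (2*(-3)*(1 - 3))*√Q = (2*(-3)*(-2))*√Q = 12*√Q)
(-2*(-6))*k(2 - 1*5) + 12 = (-2*(-6))*(12*√(2 - 1*5)) + 12 = 12*(12*√(2 - 5)) + 12 = 12*(12*√(-3)) + 12 = 12*(12*(I*√3)) + 12 = 12*(12*I*√3) + 12 = 144*I*√3 + 12 = 12 + 144*I*√3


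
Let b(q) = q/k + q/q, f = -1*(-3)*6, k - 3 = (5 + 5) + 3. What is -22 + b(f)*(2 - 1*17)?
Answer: -431/8 ≈ -53.875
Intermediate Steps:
k = 16 (k = 3 + ((5 + 5) + 3) = 3 + (10 + 3) = 3 + 13 = 16)
f = 18 (f = 3*6 = 18)
b(q) = 1 + q/16 (b(q) = q/16 + q/q = q*(1/16) + 1 = q/16 + 1 = 1 + q/16)
-22 + b(f)*(2 - 1*17) = -22 + (1 + (1/16)*18)*(2 - 1*17) = -22 + (1 + 9/8)*(2 - 17) = -22 + (17/8)*(-15) = -22 - 255/8 = -431/8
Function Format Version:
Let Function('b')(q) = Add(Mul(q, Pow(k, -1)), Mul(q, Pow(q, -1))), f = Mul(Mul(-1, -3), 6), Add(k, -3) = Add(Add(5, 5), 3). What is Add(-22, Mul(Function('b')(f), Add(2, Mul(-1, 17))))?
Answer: Rational(-431, 8) ≈ -53.875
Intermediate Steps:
k = 16 (k = Add(3, Add(Add(5, 5), 3)) = Add(3, Add(10, 3)) = Add(3, 13) = 16)
f = 18 (f = Mul(3, 6) = 18)
Function('b')(q) = Add(1, Mul(Rational(1, 16), q)) (Function('b')(q) = Add(Mul(q, Pow(16, -1)), Mul(q, Pow(q, -1))) = Add(Mul(q, Rational(1, 16)), 1) = Add(Mul(Rational(1, 16), q), 1) = Add(1, Mul(Rational(1, 16), q)))
Add(-22, Mul(Function('b')(f), Add(2, Mul(-1, 17)))) = Add(-22, Mul(Add(1, Mul(Rational(1, 16), 18)), Add(2, Mul(-1, 17)))) = Add(-22, Mul(Add(1, Rational(9, 8)), Add(2, -17))) = Add(-22, Mul(Rational(17, 8), -15)) = Add(-22, Rational(-255, 8)) = Rational(-431, 8)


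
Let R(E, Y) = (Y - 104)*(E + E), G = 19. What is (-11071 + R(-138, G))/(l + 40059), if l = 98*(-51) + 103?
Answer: 12389/35164 ≈ 0.35232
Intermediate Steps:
l = -4895 (l = -4998 + 103 = -4895)
R(E, Y) = 2*E*(-104 + Y) (R(E, Y) = (-104 + Y)*(2*E) = 2*E*(-104 + Y))
(-11071 + R(-138, G))/(l + 40059) = (-11071 + 2*(-138)*(-104 + 19))/(-4895 + 40059) = (-11071 + 2*(-138)*(-85))/35164 = (-11071 + 23460)*(1/35164) = 12389*(1/35164) = 12389/35164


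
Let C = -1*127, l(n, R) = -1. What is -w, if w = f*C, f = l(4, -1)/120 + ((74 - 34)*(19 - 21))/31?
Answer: -1223137/3720 ≈ -328.80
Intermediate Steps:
C = -127
f = -9631/3720 (f = -1/120 + ((74 - 34)*(19 - 21))/31 = -1*1/120 + (40*(-2))*(1/31) = -1/120 - 80*1/31 = -1/120 - 80/31 = -9631/3720 ≈ -2.5890)
w = 1223137/3720 (w = -9631/3720*(-127) = 1223137/3720 ≈ 328.80)
-w = -1*1223137/3720 = -1223137/3720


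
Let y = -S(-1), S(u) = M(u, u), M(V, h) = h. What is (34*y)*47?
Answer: 1598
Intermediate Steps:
S(u) = u
y = 1 (y = -1*(-1) = 1)
(34*y)*47 = (34*1)*47 = 34*47 = 1598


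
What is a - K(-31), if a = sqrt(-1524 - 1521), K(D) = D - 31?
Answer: 62 + I*sqrt(3045) ≈ 62.0 + 55.182*I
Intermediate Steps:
K(D) = -31 + D
a = I*sqrt(3045) (a = sqrt(-3045) = I*sqrt(3045) ≈ 55.182*I)
a - K(-31) = I*sqrt(3045) - (-31 - 31) = I*sqrt(3045) - 1*(-62) = I*sqrt(3045) + 62 = 62 + I*sqrt(3045)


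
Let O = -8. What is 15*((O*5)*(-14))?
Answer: 8400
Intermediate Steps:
15*((O*5)*(-14)) = 15*(-8*5*(-14)) = 15*(-40*(-14)) = 15*560 = 8400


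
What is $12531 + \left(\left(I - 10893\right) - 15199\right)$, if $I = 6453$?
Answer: $-7108$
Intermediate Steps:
$12531 + \left(\left(I - 10893\right) - 15199\right) = 12531 + \left(\left(6453 - 10893\right) - 15199\right) = 12531 - 19639 = -7108$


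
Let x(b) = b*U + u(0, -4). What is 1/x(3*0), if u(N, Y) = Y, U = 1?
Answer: -¼ ≈ -0.25000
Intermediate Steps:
x(b) = -4 + b (x(b) = b*1 - 4 = b - 4 = -4 + b)
1/x(3*0) = 1/(-4 + 3*0) = 1/(-4 + 0) = 1/(-4) = -¼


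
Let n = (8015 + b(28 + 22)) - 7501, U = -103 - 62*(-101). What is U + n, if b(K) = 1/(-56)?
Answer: 373687/56 ≈ 6673.0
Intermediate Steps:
U = 6159 (U = -103 + 6262 = 6159)
b(K) = -1/56
n = 28783/56 (n = (8015 - 1/56) - 7501 = 448839/56 - 7501 = 28783/56 ≈ 513.98)
U + n = 6159 + 28783/56 = 373687/56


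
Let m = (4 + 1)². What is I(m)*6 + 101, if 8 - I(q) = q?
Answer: -1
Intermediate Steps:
m = 25 (m = 5² = 25)
I(q) = 8 - q
I(m)*6 + 101 = (8 - 1*25)*6 + 101 = (8 - 25)*6 + 101 = -17*6 + 101 = -102 + 101 = -1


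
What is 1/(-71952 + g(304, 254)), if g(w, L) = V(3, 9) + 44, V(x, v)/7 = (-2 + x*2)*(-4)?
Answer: -1/72020 ≈ -1.3885e-5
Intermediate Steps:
V(x, v) = 56 - 56*x (V(x, v) = 7*((-2 + x*2)*(-4)) = 7*((-2 + 2*x)*(-4)) = 7*(8 - 8*x) = 56 - 56*x)
g(w, L) = -68 (g(w, L) = (56 - 56*3) + 44 = (56 - 168) + 44 = -112 + 44 = -68)
1/(-71952 + g(304, 254)) = 1/(-71952 - 68) = 1/(-72020) = -1/72020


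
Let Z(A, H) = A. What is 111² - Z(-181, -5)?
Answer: 12502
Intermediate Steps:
111² - Z(-181, -5) = 111² - 1*(-181) = 12321 + 181 = 12502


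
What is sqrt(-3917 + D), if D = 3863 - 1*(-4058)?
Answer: 2*sqrt(1001) ≈ 63.277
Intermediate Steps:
D = 7921 (D = 3863 + 4058 = 7921)
sqrt(-3917 + D) = sqrt(-3917 + 7921) = sqrt(4004) = 2*sqrt(1001)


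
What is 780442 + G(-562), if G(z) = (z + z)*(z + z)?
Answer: 2043818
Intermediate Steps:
G(z) = 4*z² (G(z) = (2*z)*(2*z) = 4*z²)
780442 + G(-562) = 780442 + 4*(-562)² = 780442 + 4*315844 = 780442 + 1263376 = 2043818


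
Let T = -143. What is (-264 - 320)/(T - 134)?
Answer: 584/277 ≈ 2.1083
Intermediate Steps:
(-264 - 320)/(T - 134) = (-264 - 320)/(-143 - 134) = -584/(-277) = -584*(-1/277) = 584/277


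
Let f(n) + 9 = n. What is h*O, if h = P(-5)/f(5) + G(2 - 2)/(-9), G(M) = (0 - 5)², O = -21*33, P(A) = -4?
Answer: 1232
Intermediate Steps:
f(n) = -9 + n
O = -693
G(M) = 25 (G(M) = (-5)² = 25)
h = -16/9 (h = -4/(-9 + 5) + 25/(-9) = -4/(-4) + 25*(-⅑) = -4*(-¼) - 25/9 = 1 - 25/9 = -16/9 ≈ -1.7778)
h*O = -16/9*(-693) = 1232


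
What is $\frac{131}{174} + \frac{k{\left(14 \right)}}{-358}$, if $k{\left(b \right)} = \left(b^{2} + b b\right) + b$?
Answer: $- \frac{11873}{31146} \approx -0.3812$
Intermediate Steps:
$k{\left(b \right)} = b + 2 b^{2}$ ($k{\left(b \right)} = \left(b^{2} + b^{2}\right) + b = 2 b^{2} + b = b + 2 b^{2}$)
$\frac{131}{174} + \frac{k{\left(14 \right)}}{-358} = \frac{131}{174} + \frac{14 \left(1 + 2 \cdot 14\right)}{-358} = 131 \cdot \frac{1}{174} + 14 \left(1 + 28\right) \left(- \frac{1}{358}\right) = \frac{131}{174} + 14 \cdot 29 \left(- \frac{1}{358}\right) = \frac{131}{174} + 406 \left(- \frac{1}{358}\right) = \frac{131}{174} - \frac{203}{179} = - \frac{11873}{31146}$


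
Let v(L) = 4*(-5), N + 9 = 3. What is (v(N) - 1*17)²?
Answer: 1369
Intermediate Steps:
N = -6 (N = -9 + 3 = -6)
v(L) = -20
(v(N) - 1*17)² = (-20 - 1*17)² = (-20 - 17)² = (-37)² = 1369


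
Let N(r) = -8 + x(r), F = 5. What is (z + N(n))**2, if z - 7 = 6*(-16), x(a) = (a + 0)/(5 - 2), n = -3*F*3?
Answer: 12544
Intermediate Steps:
n = -45 (n = -3*5*3 = -15*3 = -45)
x(a) = a/3
N(r) = -8 + r/3
z = -89 (z = 7 + 6*(-16) = 7 - 96 = -89)
(z + N(n))**2 = (-89 + (-8 + (1/3)*(-45)))**2 = (-89 + (-8 - 15))**2 = (-89 - 23)**2 = (-112)**2 = 12544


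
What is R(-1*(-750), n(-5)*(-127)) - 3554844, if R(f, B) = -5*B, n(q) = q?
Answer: -3558019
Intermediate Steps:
R(-1*(-750), n(-5)*(-127)) - 3554844 = -(-25)*(-127) - 3554844 = -5*635 - 3554844 = -3175 - 3554844 = -3558019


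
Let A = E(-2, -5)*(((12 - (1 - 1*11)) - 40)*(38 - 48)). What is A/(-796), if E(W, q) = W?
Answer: 90/199 ≈ 0.45226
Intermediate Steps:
A = -360 (A = -2*((12 - (1 - 1*11)) - 40)*(38 - 48) = -2*((12 - (1 - 11)) - 40)*(-10) = -2*((12 - 1*(-10)) - 40)*(-10) = -2*((12 + 10) - 40)*(-10) = -2*(22 - 40)*(-10) = -(-36)*(-10) = -2*180 = -360)
A/(-796) = -360/(-796) = -360*(-1/796) = 90/199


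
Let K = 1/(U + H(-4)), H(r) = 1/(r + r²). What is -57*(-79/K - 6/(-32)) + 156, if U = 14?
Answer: 1017001/16 ≈ 63563.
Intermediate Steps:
K = 12/169 (K = 1/(14 + 1/((-4)*(1 - 4))) = 1/(14 - ¼/(-3)) = 1/(14 - ¼*(-⅓)) = 1/(14 + 1/12) = 1/(169/12) = 12/169 ≈ 0.071006)
-57*(-79/K - 6/(-32)) + 156 = -57*(-79/12/169 - 6/(-32)) + 156 = -57*(-79*169/12 - 6*(-1/32)) + 156 = -57*(-13351/12 + 3/16) + 156 = -57*(-53395/48) + 156 = 1014505/16 + 156 = 1017001/16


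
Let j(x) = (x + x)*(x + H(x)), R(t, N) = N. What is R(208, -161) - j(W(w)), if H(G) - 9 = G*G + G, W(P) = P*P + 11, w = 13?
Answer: -11797001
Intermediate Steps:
W(P) = 11 + P² (W(P) = P² + 11 = 11 + P²)
H(G) = 9 + G + G² (H(G) = 9 + (G*G + G) = 9 + (G² + G) = 9 + (G + G²) = 9 + G + G²)
j(x) = 2*x*(9 + x² + 2*x) (j(x) = (x + x)*(x + (9 + x + x²)) = (2*x)*(9 + x² + 2*x) = 2*x*(9 + x² + 2*x))
R(208, -161) - j(W(w)) = -161 - 2*(11 + 13²)*(9 + (11 + 13²)² + 2*(11 + 13²)) = -161 - 2*(11 + 169)*(9 + (11 + 169)² + 2*(11 + 169)) = -161 - 2*180*(9 + 180² + 2*180) = -161 - 2*180*(9 + 32400 + 360) = -161 - 2*180*32769 = -161 - 1*11796840 = -161 - 11796840 = -11797001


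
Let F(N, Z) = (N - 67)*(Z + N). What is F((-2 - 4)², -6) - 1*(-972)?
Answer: 42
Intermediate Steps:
F(N, Z) = (-67 + N)*(N + Z)
F((-2 - 4)², -6) - 1*(-972) = (((-2 - 4)²)² - 67*(-2 - 4)² - 67*(-6) + (-2 - 4)²*(-6)) - 1*(-972) = (((-6)²)² - 67*(-6)² + 402 + (-6)²*(-6)) + 972 = (36² - 67*36 + 402 + 36*(-6)) + 972 = (1296 - 2412 + 402 - 216) + 972 = -930 + 972 = 42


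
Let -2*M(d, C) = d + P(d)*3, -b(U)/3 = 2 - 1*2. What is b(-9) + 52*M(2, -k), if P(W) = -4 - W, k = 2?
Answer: 416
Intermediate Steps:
b(U) = 0 (b(U) = -3*(2 - 1*2) = -3*(2 - 2) = -3*0 = 0)
M(d, C) = 6 + d (M(d, C) = -(d + (-4 - d)*3)/2 = -(d + (-12 - 3*d))/2 = -(-12 - 2*d)/2 = 6 + d)
b(-9) + 52*M(2, -k) = 0 + 52*(6 + 2) = 0 + 52*8 = 0 + 416 = 416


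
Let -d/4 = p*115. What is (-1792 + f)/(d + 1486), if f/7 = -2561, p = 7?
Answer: 6573/578 ≈ 11.372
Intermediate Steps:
f = -17927 (f = 7*(-2561) = -17927)
d = -3220 (d = -28*115 = -4*805 = -3220)
(-1792 + f)/(d + 1486) = (-1792 - 17927)/(-3220 + 1486) = -19719/(-1734) = -19719*(-1/1734) = 6573/578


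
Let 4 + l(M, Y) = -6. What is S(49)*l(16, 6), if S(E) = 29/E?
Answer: -290/49 ≈ -5.9184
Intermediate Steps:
l(M, Y) = -10 (l(M, Y) = -4 - 6 = -10)
S(49)*l(16, 6) = (29/49)*(-10) = -290/49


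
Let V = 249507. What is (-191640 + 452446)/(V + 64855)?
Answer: 130403/157181 ≈ 0.82964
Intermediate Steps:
(-191640 + 452446)/(V + 64855) = (-191640 + 452446)/(249507 + 64855) = 260806/314362 = 260806*(1/314362) = 130403/157181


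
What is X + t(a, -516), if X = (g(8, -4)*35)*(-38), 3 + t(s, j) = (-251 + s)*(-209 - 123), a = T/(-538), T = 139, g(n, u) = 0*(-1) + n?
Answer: 19576415/269 ≈ 72775.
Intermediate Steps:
g(n, u) = n (g(n, u) = 0 + n = n)
a = -139/538 (a = 139/(-538) = 139*(-1/538) = -139/538 ≈ -0.25836)
t(s, j) = 83329 - 332*s (t(s, j) = -3 + (-251 + s)*(-209 - 123) = -3 + (-251 + s)*(-332) = -3 + (83332 - 332*s) = 83329 - 332*s)
X = -10640 (X = (8*35)*(-38) = 280*(-38) = -10640)
X + t(a, -516) = -10640 + (83329 - 332*(-139/538)) = -10640 + (83329 + 23074/269) = -10640 + 22438575/269 = 19576415/269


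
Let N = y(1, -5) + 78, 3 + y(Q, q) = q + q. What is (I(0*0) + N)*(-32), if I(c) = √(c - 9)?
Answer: -2080 - 96*I ≈ -2080.0 - 96.0*I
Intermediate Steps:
y(Q, q) = -3 + 2*q (y(Q, q) = -3 + (q + q) = -3 + 2*q)
I(c) = √(-9 + c)
N = 65 (N = (-3 + 2*(-5)) + 78 = (-3 - 10) + 78 = -13 + 78 = 65)
(I(0*0) + N)*(-32) = (√(-9 + 0*0) + 65)*(-32) = (√(-9 + 0) + 65)*(-32) = (√(-9) + 65)*(-32) = (3*I + 65)*(-32) = (65 + 3*I)*(-32) = -2080 - 96*I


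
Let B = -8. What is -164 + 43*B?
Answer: -508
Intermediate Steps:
-164 + 43*B = -164 + 43*(-8) = -164 - 344 = -508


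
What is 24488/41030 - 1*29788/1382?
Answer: -297089806/14175865 ≈ -20.957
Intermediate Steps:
24488/41030 - 1*29788/1382 = 24488*(1/41030) - 29788*1/1382 = 12244/20515 - 14894/691 = -297089806/14175865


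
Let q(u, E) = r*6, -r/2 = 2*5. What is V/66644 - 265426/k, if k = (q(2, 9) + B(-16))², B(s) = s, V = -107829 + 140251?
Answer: -2136171629/154080928 ≈ -13.864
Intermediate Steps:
r = -20 (r = -4*5 = -2*10 = -20)
V = 32422
q(u, E) = -120 (q(u, E) = -20*6 = -120)
k = 18496 (k = (-120 - 16)² = (-136)² = 18496)
V/66644 - 265426/k = 32422/66644 - 265426/18496 = 32422*(1/66644) - 265426*1/18496 = 16211/33322 - 132713/9248 = -2136171629/154080928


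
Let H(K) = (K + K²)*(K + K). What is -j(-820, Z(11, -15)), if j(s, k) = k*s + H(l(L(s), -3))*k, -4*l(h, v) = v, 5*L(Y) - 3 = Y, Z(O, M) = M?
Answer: -392655/32 ≈ -12270.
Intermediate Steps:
L(Y) = ⅗ + Y/5
l(h, v) = -v/4
H(K) = 2*K*(K + K²) (H(K) = (K + K²)*(2*K) = 2*K*(K + K²))
j(s, k) = 63*k/32 + k*s (j(s, k) = k*s + (2*(-¼*(-3))²*(1 - ¼*(-3)))*k = k*s + (2*(¾)²*(1 + ¾))*k = k*s + (2*(9/16)*(7/4))*k = k*s + 63*k/32 = 63*k/32 + k*s)
-j(-820, Z(11, -15)) = -(-15)*(63 + 32*(-820))/32 = -(-15)*(63 - 26240)/32 = -(-15)*(-26177)/32 = -1*392655/32 = -392655/32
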